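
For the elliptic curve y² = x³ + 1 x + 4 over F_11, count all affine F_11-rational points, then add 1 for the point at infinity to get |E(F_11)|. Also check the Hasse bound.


Affine points = {(0, 2), (0, 9), (2, 5), (2, 6), (3, 1), (3, 10), (9, 4), (9, 7)}; affine count = 8; |E(F_11)| = 9.

Discriminant check: Δ ∝ 4a³ + 27b² = 4·1³ + 27·4² = 4·1 + 27·16 ≡ 7 (mod 11). Nonzero ⇒ E is nonsingular.
For each x ∈ F_11, compute rhs = x³ + 1·x + 4 mod 11, then count y ∈ F_11 with y² ≡ rhs.
  x = 0: rhs = 4, matching y values: 2, 9 (2 points).
  x = 1: rhs = 6, matching y values: none (0 points).
  x = 2: rhs = 3, matching y values: 5, 6 (2 points).
  x = 3: rhs = 1, matching y values: 1, 10 (2 points).
  x = 4: rhs = 6, matching y values: none (0 points).
  x = 5: rhs = 2, matching y values: none (0 points).
  x = 6: rhs = 6, matching y values: none (0 points).
  x = 7: rhs = 2, matching y values: none (0 points).
  x = 8: rhs = 7, matching y values: none (0 points).
  x = 9: rhs = 5, matching y values: 4, 7 (2 points).
  x = 10: rhs = 2, matching y values: none (0 points).
Total affine count: 8.
Full point count |E(F_11)| = 8 + 1 = 9.
Hasse bound: |9 − (11+1)| = |-3| = 3 ≤ 2√11 ≈ 6.6332 ✓.


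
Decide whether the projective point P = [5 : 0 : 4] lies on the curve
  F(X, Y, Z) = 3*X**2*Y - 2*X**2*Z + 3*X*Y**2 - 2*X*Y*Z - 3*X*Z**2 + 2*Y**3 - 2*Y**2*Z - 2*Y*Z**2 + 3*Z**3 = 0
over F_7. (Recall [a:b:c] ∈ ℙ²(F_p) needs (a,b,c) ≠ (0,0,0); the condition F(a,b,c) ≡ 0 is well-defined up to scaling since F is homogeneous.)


F(5,0,4) ≡ 4 (mod 7); P is NOT on the curve.

Evaluate F(5, 0, 4) term-by-term (mod 7).
  3*X**2*Y ↦ 3·25·0·1 = 0
  -2*X**2*Z ↦ -2·25·1·4 = -200
  3*X*Y**2 ↦ 3·5·0·1 = 0
  -2*X*Y*Z ↦ -2·5·0·4 = 0
  -3*X*Z**2 ↦ -3·5·1·16 = -240
  2*Y**3 ↦ 2·1·0·1 = 0
  -2*Y**2*Z ↦ -2·1·0·4 = 0
  -2*Y*Z**2 ↦ -2·1·0·16 = 0
  3*Z**3 ↦ 3·1·1·64 = 192
Sum: F(5, 0, 4) = (0) + (-200) + (0) + (0) + (-240) + (0) + (0) + (0) + (192) = -248.
Reducing mod 7: -248 ≡ 4 (mod 7).
Since F(a, b, c) ≡ 4 ≠ 0 (mod 7), P does NOT lie on the curve.


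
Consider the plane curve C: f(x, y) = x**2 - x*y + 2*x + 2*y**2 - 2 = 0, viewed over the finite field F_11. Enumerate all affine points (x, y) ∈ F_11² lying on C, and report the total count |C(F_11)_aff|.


Affine F_11-points: {(0, 1), (0, 10), (1, 8), (1, 9), (2, 6), (3, 3), (3, 4), (4, 0), (4, 2), (5, 0), (5, 8), (6, 5), (6, 9), (7, 2), (7, 7), (8, 5), (8, 10), (9, 3), (9, 7), (10, 1), (10, 4)}; count = 21.

For each of the 121 pairs (x, y) ∈ F_11², evaluate f(x, y) mod 11. Record the zeros.
  x = 0: [0↦9, 1↦0, 2↦6, 3↦5, 4↦8, 5↦4, 6↦4, 7↦8, 8↦5, 9↦6, 10↦0]  zeros at y ∈ {1, 10}
  x = 1: [0↦1, 1↦2, 2↦7, 3↦5, 4↦7, 5↦2, 6↦1, 7↦4, 8↦0, 9↦0, 10↦4]  zeros at y ∈ {8, 9}
  x = 2: [0↦6, 1↦6, 2↦10, 3↦7, 4↦8, 5↦2, 6↦0, 7↦2, 8↦8, 9↦7, 10↦10]  zeros at y ∈ {6}
  x = 3: [0↦2, 1↦1, 2↦4, 3↦0, 4↦0, 5↦4, 6↦1, 7↦2, 8↦7, 9↦5, 10↦7]  zeros at y ∈ {3, 4}
  x = 4: [0↦0, 1↦9, 2↦0, 3↦6, 4↦5, 5↦8, 6↦4, 7↦4, 8↦8, 9↦5, 10↦6]  zeros at y ∈ {0, 2}
  x = 5: [0↦0, 1↦8, 2↦9, 3↦3, 4↦1, 5↦3, 6↦9, 7↦8, 8↦0, 9↦7, 10↦7]  zeros at y ∈ {0, 8}
  x = 6: [0↦2, 1↦9, 2↦9, 3↦2, 4↦10, 5↦0, 6↦5, 7↦3, 8↦5, 9↦0, 10↦10]  zeros at y ∈ {5, 9}
  x = 7: [0↦6, 1↦1, 2↦0, 3↦3, 4↦10, 5↦10, 6↦3, 7↦0, 8↦1, 9↦6, 10↦4]  zeros at y ∈ {2, 7}
  x = 8: [0↦1, 1↦6, 2↦4, 3↦6, 4↦1, 5↦0, 6↦3, 7↦10, 8↦10, 9↦3, 10↦0]  zeros at y ∈ {5, 10}
  x = 9: [0↦9, 1↦2, 2↦10, 3↦0, 4↦5, 5↦3, 6↦5, 7↦0, 8↦10, 9↦2, 10↦9]  zeros at y ∈ {3, 7}
  x = 10: [0↦8, 1↦0, 2↦7, 3↦7, 4↦0, 5↦8, 6↦9, 7↦3, 8↦1, 9↦3, 10↦9]  zeros at y ∈ {1, 4}
Collecting zeros: affine points = {(0, 1), (0, 10), (1, 8), (1, 9), (2, 6), (3, 3), (3, 4), (4, 0), (4, 2), (5, 0), (5, 8), (6, 5), (6, 9), (7, 2), (7, 7), (8, 5), (8, 10), (9, 3), (9, 7), (10, 1), (10, 4)}.
Total count |C(F_11)_aff| = 21.


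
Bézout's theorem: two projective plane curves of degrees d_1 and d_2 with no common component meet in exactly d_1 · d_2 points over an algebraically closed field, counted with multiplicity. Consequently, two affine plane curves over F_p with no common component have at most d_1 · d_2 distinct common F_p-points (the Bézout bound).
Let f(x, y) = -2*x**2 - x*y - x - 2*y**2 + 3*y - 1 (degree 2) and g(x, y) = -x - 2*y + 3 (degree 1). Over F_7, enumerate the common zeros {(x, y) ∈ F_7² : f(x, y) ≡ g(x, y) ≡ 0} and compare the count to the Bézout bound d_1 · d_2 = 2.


Common zeros: {(5, 6)}; count = 1; Bézout bound = 2.

deg(f) = 2, deg(g) = 1, so Bézout bound = 2.
Scan x ∈ F_7. For each x, list the y ∈ F_7 with f(x, y) ≡ 0 and those with g(x, y) ≡ 0 (mod 7); the common zeros in that column are the intersection.
  x = 0: f ≡ 0 at y ∈ {1, 4}; g ≡ 0 at y ∈ {5}; common: ∅.
  x = 1: f ≡ 0 at y ∈ {4}; g ≡ 0 at y ∈ {1}; common: ∅.
  x = 2: f ≡ 0 at y ∈ {5, 6}; g ≡ 0 at y ∈ {4}; common: ∅.
  x = 3: f ≡ 0 at y ∈ ∅; g ≡ 0 at y ∈ {0}; common: ∅.
  x = 4: f ≡ 0 at y ∈ ∅; g ≡ 0 at y ∈ {3}; common: ∅.
  x = 5: f ≡ 0 at y ∈ {0, 6}; g ≡ 0 at y ∈ {6}; common: {6}.
  x = 6: f ≡ 0 at y ∈ {1}; g ≡ 0 at y ∈ {2}; common: ∅.
Collecting: common zeros = {(5, 6)}, so the count is 1.
Comparison with the Bézout bound: 1 ≤ 2 = deg(f)·deg(g), as expected for curves with no common component (the affine F_7-count falls short of the bound because intersections may lie at infinity, over extension fields, or carry multiplicity).


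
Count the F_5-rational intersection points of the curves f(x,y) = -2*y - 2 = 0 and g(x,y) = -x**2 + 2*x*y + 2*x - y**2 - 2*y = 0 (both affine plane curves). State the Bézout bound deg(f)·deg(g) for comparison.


Common zeros: {(1, 4), (4, 4)}; count = 2; Bézout bound = 2.

deg(f) = 1, deg(g) = 2, so Bézout bound = 2.
Scan x ∈ F_5. For each x, list the y ∈ F_5 with f(x, y) ≡ 0 and those with g(x, y) ≡ 0 (mod 5); the common zeros in that column are the intersection.
  x = 0: f ≡ 0 at y ∈ {4}; g ≡ 0 at y ∈ {0, 3}; common: ∅.
  x = 1: f ≡ 0 at y ∈ {4}; g ≡ 0 at y ∈ {1, 4}; common: {4}.
  x = 2: f ≡ 0 at y ∈ {4}; g ≡ 0 at y ∈ {0, 2}; common: ∅.
  x = 3: f ≡ 0 at y ∈ {4}; g ≡ 0 at y ∈ {1, 3}; common: ∅.
  x = 4: f ≡ 0 at y ∈ {4}; g ≡ 0 at y ∈ {2, 4}; common: {4}.
Collecting: common zeros = {(1, 4), (4, 4)}, so the count is 2.
Comparison with the Bézout bound: 2 ≤ 2 = deg(f)·deg(g), as expected for curves with no common component (the bound is attained).


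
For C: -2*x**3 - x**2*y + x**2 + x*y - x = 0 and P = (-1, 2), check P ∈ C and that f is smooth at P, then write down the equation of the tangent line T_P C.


Tangent line at P: -3*x - 2*y + 1 = 0.

Step 1: f(-1, 2) = 0, so P lies on C.
Step 2: partial derivatives
  f_x(x, y) = -6*x**2 - 2*x*y + 2*x + y - 1, f_y(x, y) = -x**2 + x.
  f_x(P) = -3, f_y(P) = -2 (gradient nonzero, so P is smooth).
Step 3: tangent line at P: -3·(x − -1) + -2·(y − 2) = 0.
Expanding: -3*x - 2*y + 1 = 0.


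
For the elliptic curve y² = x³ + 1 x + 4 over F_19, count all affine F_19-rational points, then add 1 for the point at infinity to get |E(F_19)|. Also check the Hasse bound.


Affine points = {(0, 2), (0, 17), (1, 5), (1, 14), (5, 1), (5, 18), (6, 6), (6, 13), (8, 7), (8, 12), (9, 1), (9, 18), (10, 8), (10, 11), (11, 4), (11, 15), (14, 8), (14, 11)}; affine count = 18; |E(F_19)| = 19.

Discriminant check: Δ ∝ 4a³ + 27b² = 4·1³ + 27·4² = 4·1 + 27·16 ≡ 18 (mod 19). Nonzero ⇒ E is nonsingular.
For each x ∈ F_19, compute rhs = x³ + 1·x + 4 mod 19, then count y ∈ F_19 with y² ≡ rhs.
  x = 0: rhs = 4, matching y values: 2, 17 (2 points).
  x = 1: rhs = 6, matching y values: 5, 14 (2 points).
  x = 2: rhs = 14, matching y values: none (0 points).
  x = 3: rhs = 15, matching y values: none (0 points).
  x = 4: rhs = 15, matching y values: none (0 points).
  x = 5: rhs = 1, matching y values: 1, 18 (2 points).
  x = 6: rhs = 17, matching y values: 6, 13 (2 points).
  x = 7: rhs = 12, matching y values: none (0 points).
  x = 8: rhs = 11, matching y values: 7, 12 (2 points).
  x = 9: rhs = 1, matching y values: 1, 18 (2 points).
  x = 10: rhs = 7, matching y values: 8, 11 (2 points).
  x = 11: rhs = 16, matching y values: 4, 15 (2 points).
  x = 12: rhs = 15, matching y values: none (0 points).
  x = 13: rhs = 10, matching y values: none (0 points).
  x = 14: rhs = 7, matching y values: 8, 11 (2 points).
  x = 15: rhs = 12, matching y values: none (0 points).
  x = 16: rhs = 12, matching y values: none (0 points).
  x = 17: rhs = 13, matching y values: none (0 points).
  x = 18: rhs = 2, matching y values: none (0 points).
Total affine count: 18.
Full point count |E(F_19)| = 18 + 1 = 19.
Hasse bound: |19 − (19+1)| = |-1| = 1 ≤ 2√19 ≈ 8.7178 ✓.


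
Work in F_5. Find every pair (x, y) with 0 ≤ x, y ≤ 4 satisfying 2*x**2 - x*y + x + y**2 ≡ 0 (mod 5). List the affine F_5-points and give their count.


Affine F_5-points: {(0, 0), (1, 2), (1, 4), (2, 0), (2, 2), (3, 4)}; count = 6.

For each of the 25 pairs (x, y) ∈ F_5², evaluate f(x, y) mod 5. Record the zeros.
  x = 0: [0↦0, 1↦1, 2↦4, 3↦4, 4↦1]  zeros at y ∈ {0}
  x = 1: [0↦3, 1↦3, 2↦0, 3↦4, 4↦0]  zeros at y ∈ {2, 4}
  x = 2: [0↦0, 1↦4, 2↦0, 3↦3, 4↦3]  zeros at y ∈ {0, 2}
  x = 3: [0↦1, 1↦4, 2↦4, 3↦1, 4↦0]  zeros at y ∈ {4}
  x = 4: [0↦1, 1↦3, 2↦2, 3↦3, 4↦1]  zeros at y ∈ ∅
Collecting zeros: affine points = {(0, 0), (1, 2), (1, 4), (2, 0), (2, 2), (3, 4)}.
Total count |C(F_5)_aff| = 6.


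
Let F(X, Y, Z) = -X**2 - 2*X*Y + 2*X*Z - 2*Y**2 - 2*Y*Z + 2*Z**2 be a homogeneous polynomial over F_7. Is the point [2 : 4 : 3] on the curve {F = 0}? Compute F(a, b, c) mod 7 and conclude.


F(2,4,3) ≡ 3 (mod 7); P is NOT on the curve.

Evaluate F(2, 4, 3) term-by-term (mod 7).
  -X**2 ↦ -1·4·1·1 = -4
  -2*X*Y ↦ -2·2·4·1 = -16
  2*X*Z ↦ 2·2·1·3 = 12
  -2*Y**2 ↦ -2·1·16·1 = -32
  -2*Y*Z ↦ -2·1·4·3 = -24
  2*Z**2 ↦ 2·1·1·9 = 18
Sum: F(2, 4, 3) = (-4) + (-16) + (12) + (-32) + (-24) + (18) = -46.
Reducing mod 7: -46 ≡ 3 (mod 7).
Since F(a, b, c) ≡ 3 ≠ 0 (mod 7), P does NOT lie on the curve.


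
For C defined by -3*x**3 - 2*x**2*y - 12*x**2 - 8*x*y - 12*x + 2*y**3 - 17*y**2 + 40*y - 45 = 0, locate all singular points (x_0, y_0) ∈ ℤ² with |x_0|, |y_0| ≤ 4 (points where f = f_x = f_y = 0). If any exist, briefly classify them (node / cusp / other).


Singular points: {(-2, 3)}; classification: cusp.

Compute partial derivatives:
  f_x = -9*x**2 - 4*x*y - 24*x - 8*y - 12.
  f_y = -2*x**2 - 8*x + 6*y**2 - 34*y + 40.
Scan x_0 ∈ {−4, ..., 4}. For each x_0, f_y(x_0, y) is a polynomial in y; find its integer roots y ∈ {−4, ..., 4}, then test f_x and f at those candidates.
  x = -4: f_y(-4, y) = 6*y**2 - 34*y + 40; vanishes at y ∈ {4}. (-4, 4): f_x = -28 ≠ 0.
  x = -3: f_y(-3, y) = 6*y**2 - 34*y + 46; no integer root y with |y| ≤ 4.
  x = -2: f_y(-2, y) = 6*y**2 - 34*y + 48; vanishes at y ∈ {3}. (-2, 3): f_x = 0, f = 0 — SINGULAR.
  x = -1: f_y(-1, y) = 6*y**2 - 34*y + 46; no integer root y with |y| ≤ 4.
  x = 0: f_y(0, y) = 6*y**2 - 34*y + 40; vanishes at y ∈ {4}. (0, 4): f_x = -44 ≠ 0.
  x = 1: f_y(1, y) = 6*y**2 - 34*y + 30; no integer root y with |y| ≤ 4.
  x = 2: f_y(2, y) = 6*y**2 - 34*y + 16; no integer root y with |y| ≤ 4.
  x = 3: f_y(3, y) = 6*y**2 - 34*y - 2; no integer root y with |y| ≤ 4.
  x = 4: f_y(4, y) = 6*y**2 - 34*y - 24; no integer root y with |y| ≤ 4.
Only singular point on the grid: (-2, 3).
Classify: substitute x = -2 + u, y = 3 + v and expand: f = -3*u**3 - 2*u**2*v + 2*v**3 + v**2.
No constant or linear terms (consistent with a singular point). Quadratic part: v**2. Cubic part: -3*u**3 - 2*u**2*v + 2*v**3.
The quadratic part v**2 is a perfect square, so there is a single (double) tangent line v = 0, i.e. y = 3. Restricting the cubic part to that line (v = 0) leaves -3*u**3 ≠ 0, so f is not divisible by v and the branch is v² ≈ 3*u**3 to lowest order — this is a cusp.
Classification: cusp.


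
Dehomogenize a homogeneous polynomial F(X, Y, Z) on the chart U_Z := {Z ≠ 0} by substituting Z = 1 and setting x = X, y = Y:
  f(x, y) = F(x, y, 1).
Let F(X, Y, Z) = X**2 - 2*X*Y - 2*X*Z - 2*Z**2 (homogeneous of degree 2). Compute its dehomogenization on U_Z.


f(x, y) = x**2 - 2*x*y - 2*x - 2

On U_Z we set Z = 1. Each monomial c·X^i·Y^j·Z^k in F becomes c·x^i·y^j·1^k = c·x^i·y^j.
Substituting Z = 1: F(X, Y, 1) = x**2 - 2*x*y - 2*x - 2.
Note: deg(f) ≤ deg(F) = 2; strict inequality happens when F is divisible by Z (lost terms).


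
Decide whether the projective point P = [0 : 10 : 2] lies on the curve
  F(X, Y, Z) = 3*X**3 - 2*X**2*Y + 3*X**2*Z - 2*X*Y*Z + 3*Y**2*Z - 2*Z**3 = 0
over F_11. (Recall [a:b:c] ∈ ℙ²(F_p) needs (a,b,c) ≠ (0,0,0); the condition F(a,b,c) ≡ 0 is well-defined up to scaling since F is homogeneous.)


F(0,10,2) ≡ 1 (mod 11); P is NOT on the curve.

Evaluate F(0, 10, 2) term-by-term (mod 11).
  3*X**3 ↦ 3·0·1·1 = 0
  -2*X**2*Y ↦ -2·0·10·1 = 0
  3*X**2*Z ↦ 3·0·1·2 = 0
  -2*X*Y*Z ↦ -2·0·10·2 = 0
  3*Y**2*Z ↦ 3·1·100·2 = 600
  -2*Z**3 ↦ -2·1·1·8 = -16
Sum: F(0, 10, 2) = (0) + (0) + (0) + (0) + (600) + (-16) = 584.
Reducing mod 11: 584 ≡ 1 (mod 11).
Since F(a, b, c) ≡ 1 ≠ 0 (mod 11), P does NOT lie on the curve.


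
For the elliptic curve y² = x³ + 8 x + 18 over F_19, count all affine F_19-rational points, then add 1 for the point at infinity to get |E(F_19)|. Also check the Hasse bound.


Affine points = {(2, 2), (2, 17), (4, 0), (6, 4), (6, 15), (8, 9), (8, 10), (13, 1), (13, 18), (14, 9), (14, 10), (15, 6), (15, 13), (16, 9), (16, 10), (18, 3), (18, 16)}; affine count = 17; |E(F_19)| = 18.

Discriminant check: Δ ∝ 4a³ + 27b² = 4·8³ + 27·18² = 4·512 + 27·324 ≡ 4 (mod 19). Nonzero ⇒ E is nonsingular.
For each x ∈ F_19, compute rhs = x³ + 8·x + 18 mod 19, then count y ∈ F_19 with y² ≡ rhs.
  x = 0: rhs = 18, matching y values: none (0 points).
  x = 1: rhs = 8, matching y values: none (0 points).
  x = 2: rhs = 4, matching y values: 2, 17 (2 points).
  x = 3: rhs = 12, matching y values: none (0 points).
  x = 4: rhs = 0, matching y values: 0 (1 points).
  x = 5: rhs = 12, matching y values: none (0 points).
  x = 6: rhs = 16, matching y values: 4, 15 (2 points).
  x = 7: rhs = 18, matching y values: none (0 points).
  x = 8: rhs = 5, matching y values: 9, 10 (2 points).
  x = 9: rhs = 2, matching y values: none (0 points).
  x = 10: rhs = 15, matching y values: none (0 points).
  x = 11: rhs = 12, matching y values: none (0 points).
  x = 12: rhs = 18, matching y values: none (0 points).
  x = 13: rhs = 1, matching y values: 1, 18 (2 points).
  x = 14: rhs = 5, matching y values: 9, 10 (2 points).
  x = 15: rhs = 17, matching y values: 6, 13 (2 points).
  x = 16: rhs = 5, matching y values: 9, 10 (2 points).
  x = 17: rhs = 13, matching y values: none (0 points).
  x = 18: rhs = 9, matching y values: 3, 16 (2 points).
Total affine count: 17.
Full point count |E(F_19)| = 17 + 1 = 18.
Hasse bound: |18 − (19+1)| = |-2| = 2 ≤ 2√19 ≈ 8.7178 ✓.


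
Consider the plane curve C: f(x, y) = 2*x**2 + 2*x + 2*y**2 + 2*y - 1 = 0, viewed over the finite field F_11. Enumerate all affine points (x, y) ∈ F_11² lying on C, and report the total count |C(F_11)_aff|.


Affine F_11-points: {(0, 2), (0, 8), (2, 0), (2, 10), (4, 5), (5, 4), (5, 6), (6, 5), (8, 0), (8, 10), (10, 2), (10, 8)}; count = 12.

For each of the 121 pairs (x, y) ∈ F_11², evaluate f(x, y) mod 11. Record the zeros.
  x = 0: [0↦10, 1↦3, 2↦0, 3↦1, 4↦6, 5↦4, 6↦6, 7↦1, 8↦0, 9↦3, 10↦10]  zeros at y ∈ {2, 8}
  x = 1: [0↦3, 1↦7, 2↦4, 3↦5, 4↦10, 5↦8, 6↦10, 7↦5, 8↦4, 9↦7, 10↦3]  zeros at y ∈ ∅
  x = 2: [0↦0, 1↦4, 2↦1, 3↦2, 4↦7, 5↦5, 6↦7, 7↦2, 8↦1, 9↦4, 10↦0]  zeros at y ∈ {0, 10}
  x = 3: [0↦1, 1↦5, 2↦2, 3↦3, 4↦8, 5↦6, 6↦8, 7↦3, 8↦2, 9↦5, 10↦1]  zeros at y ∈ ∅
  x = 4: [0↦6, 1↦10, 2↦7, 3↦8, 4↦2, 5↦0, 6↦2, 7↦8, 8↦7, 9↦10, 10↦6]  zeros at y ∈ {5}
  x = 5: [0↦4, 1↦8, 2↦5, 3↦6, 4↦0, 5↦9, 6↦0, 7↦6, 8↦5, 9↦8, 10↦4]  zeros at y ∈ {4, 6}
  x = 6: [0↦6, 1↦10, 2↦7, 3↦8, 4↦2, 5↦0, 6↦2, 7↦8, 8↦7, 9↦10, 10↦6]  zeros at y ∈ {5}
  x = 7: [0↦1, 1↦5, 2↦2, 3↦3, 4↦8, 5↦6, 6↦8, 7↦3, 8↦2, 9↦5, 10↦1]  zeros at y ∈ ∅
  x = 8: [0↦0, 1↦4, 2↦1, 3↦2, 4↦7, 5↦5, 6↦7, 7↦2, 8↦1, 9↦4, 10↦0]  zeros at y ∈ {0, 10}
  x = 9: [0↦3, 1↦7, 2↦4, 3↦5, 4↦10, 5↦8, 6↦10, 7↦5, 8↦4, 9↦7, 10↦3]  zeros at y ∈ ∅
  x = 10: [0↦10, 1↦3, 2↦0, 3↦1, 4↦6, 5↦4, 6↦6, 7↦1, 8↦0, 9↦3, 10↦10]  zeros at y ∈ {2, 8}
Collecting zeros: affine points = {(0, 2), (0, 8), (2, 0), (2, 10), (4, 5), (5, 4), (5, 6), (6, 5), (8, 0), (8, 10), (10, 2), (10, 8)}.
Total count |C(F_11)_aff| = 12.


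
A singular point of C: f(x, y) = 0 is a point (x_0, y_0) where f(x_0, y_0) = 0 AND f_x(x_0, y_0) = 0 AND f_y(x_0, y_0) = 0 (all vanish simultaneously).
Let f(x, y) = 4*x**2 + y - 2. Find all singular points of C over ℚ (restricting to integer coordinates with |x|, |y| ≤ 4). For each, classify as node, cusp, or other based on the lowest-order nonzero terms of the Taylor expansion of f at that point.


No singular points in the scanned grid; C is smooth there.

Compute partial derivatives:
  f_x = 8*x.
  f_y = 1.
f_y = 1 is a nonzero constant, so f_y never vanishes: no point (x, y) can satisfy f = f_x = f_y = 0. In particular no (x, y) ∈ {−4, ..., 4}² is singular; the curve is smooth.


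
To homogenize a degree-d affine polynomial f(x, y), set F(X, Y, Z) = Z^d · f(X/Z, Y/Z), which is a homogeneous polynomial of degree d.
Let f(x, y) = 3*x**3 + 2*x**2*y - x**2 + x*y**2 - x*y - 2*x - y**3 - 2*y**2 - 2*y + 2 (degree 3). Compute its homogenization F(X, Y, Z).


F(X, Y, Z) = 3*X**3 + 2*X**2*Y - X**2*Z + X*Y**2 - X*Y*Z - 2*X*Z**2 - Y**3 - 2*Y**2*Z - 2*Y*Z**2 + 2*Z**3

deg(f) = 3.
Substitute x = X/Z, y = Y/Z into f, then multiply by Z^3.
  monomial 3·x^3·y^0 ↦ 3·X^3·Y^0·Z^0.
  monomial 2·x^2·y^1 ↦ 2·X^2·Y^1·Z^0.
  monomial -1·x^2·y^0 ↦ -1·X^2·Y^0·Z^1.
  monomial 1·x^1·y^2 ↦ 1·X^1·Y^2·Z^0.
  monomial -1·x^1·y^1 ↦ -1·X^1·Y^1·Z^1.
  monomial -2·x^1·y^0 ↦ -2·X^1·Y^0·Z^2.
  monomial -1·x^0·y^3 ↦ -1·X^0·Y^3·Z^0.
  monomial -2·x^0·y^2 ↦ -2·X^0·Y^2·Z^1.
  monomial -2·x^0·y^1 ↦ -2·X^0·Y^1·Z^2.
  monomial 2·x^0·y^0 ↦ 2·X^0·Y^0·Z^3.
Collecting: F(X, Y, Z) = 3*X**3 + 2*X**2*Y - X**2*Z + X*Y**2 - X*Y*Z - 2*X*Z**2 - Y**3 - 2*Y**2*Z - 2*Y*Z**2 + 2*Z**3.


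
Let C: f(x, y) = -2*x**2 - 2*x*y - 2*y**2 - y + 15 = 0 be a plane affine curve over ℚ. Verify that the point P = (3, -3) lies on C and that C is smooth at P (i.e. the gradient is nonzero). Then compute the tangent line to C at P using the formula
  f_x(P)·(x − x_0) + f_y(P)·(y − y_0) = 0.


Tangent line at P: -6*x + 5*y + 33 = 0.

Step 1: f(3, -3) = 0, so P lies on C.
Step 2: partial derivatives
  f_x(x, y) = -4*x - 2*y, f_y(x, y) = -2*x - 4*y - 1.
  f_x(P) = -6, f_y(P) = 5 (gradient nonzero, so P is smooth).
Step 3: tangent line at P: -6·(x − 3) + 5·(y − -3) = 0.
Expanding: -6*x + 5*y + 33 = 0.


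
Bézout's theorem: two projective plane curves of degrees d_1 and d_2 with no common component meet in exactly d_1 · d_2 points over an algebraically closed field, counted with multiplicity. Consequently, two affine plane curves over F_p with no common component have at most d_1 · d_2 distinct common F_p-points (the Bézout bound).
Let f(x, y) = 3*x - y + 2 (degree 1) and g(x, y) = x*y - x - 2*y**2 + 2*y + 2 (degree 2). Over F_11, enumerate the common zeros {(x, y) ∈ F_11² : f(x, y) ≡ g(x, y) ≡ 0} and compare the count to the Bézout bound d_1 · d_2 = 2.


Common zeros: {(5, 6), (10, 10)}; count = 2; Bézout bound = 2.

deg(f) = 1, deg(g) = 2, so Bézout bound = 2.
Scan x ∈ F_11. For each x, list the y ∈ F_11 with f(x, y) ≡ 0 and those with g(x, y) ≡ 0 (mod 11); the common zeros in that column are the intersection.
  x = 0: f ≡ 0 at y ∈ {2}; g ≡ 0 at y ∈ {4, 8}; common: ∅.
  x = 1: f ≡ 0 at y ∈ {5}; g ≡ 0 at y ∈ ∅; common: ∅.
  x = 2: f ≡ 0 at y ∈ {8}; g ≡ 0 at y ∈ {0, 2}; common: ∅.
  x = 3: f ≡ 0 at y ∈ {0}; g ≡ 0 at y ∈ ∅; common: ∅.
  x = 4: f ≡ 0 at y ∈ {3}; g ≡ 0 at y ∈ {5, 9}; common: ∅.
  x = 5: f ≡ 0 at y ∈ {6}; g ≡ 0 at y ∈ {3, 6}; common: {6}.
  x = 6: f ≡ 0 at y ∈ {9}; g ≡ 0 at y ∈ ∅; common: ∅.
  x = 7: f ≡ 0 at y ∈ {1}; g ≡ 0 at y ∈ ∅; common: ∅.
  x = 8: f ≡ 0 at y ∈ {4}; g ≡ 0 at y ∈ ∅; common: ∅.
  x = 9: f ≡ 0 at y ∈ {7}; g ≡ 0 at y ∈ ∅; common: ∅.
  x = 10: f ≡ 0 at y ∈ {10}; g ≡ 0 at y ∈ {7, 10}; common: {10}.
Collecting: common zeros = {(5, 6), (10, 10)}, so the count is 2.
Comparison with the Bézout bound: 2 ≤ 2 = deg(f)·deg(g), as expected for curves with no common component (the bound is attained).


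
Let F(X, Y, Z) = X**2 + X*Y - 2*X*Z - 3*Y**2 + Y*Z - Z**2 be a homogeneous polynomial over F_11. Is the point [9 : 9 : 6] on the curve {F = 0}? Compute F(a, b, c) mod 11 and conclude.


F(9,9,6) ≡ 5 (mod 11); P is NOT on the curve.

Evaluate F(9, 9, 6) term-by-term (mod 11).
  X**2 ↦ 1·81·1·1 = 81
  X*Y ↦ 1·9·9·1 = 81
  -2*X*Z ↦ -2·9·1·6 = -108
  -3*Y**2 ↦ -3·1·81·1 = -243
  Y*Z ↦ 1·1·9·6 = 54
  -Z**2 ↦ -1·1·1·36 = -36
Sum: F(9, 9, 6) = (81) + (81) + (-108) + (-243) + (54) + (-36) = -171.
Reducing mod 11: -171 ≡ 5 (mod 11).
Since F(a, b, c) ≡ 5 ≠ 0 (mod 11), P does NOT lie on the curve.


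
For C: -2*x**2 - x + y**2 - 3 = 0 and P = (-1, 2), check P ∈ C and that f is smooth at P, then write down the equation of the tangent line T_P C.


Tangent line at P: 3*x + 4*y - 5 = 0.

Step 1: f(-1, 2) = 0, so P lies on C.
Step 2: partial derivatives
  f_x(x, y) = -4*x - 1, f_y(x, y) = 2*y.
  f_x(P) = 3, f_y(P) = 4 (gradient nonzero, so P is smooth).
Step 3: tangent line at P: 3·(x − -1) + 4·(y − 2) = 0.
Expanding: 3*x + 4*y - 5 = 0.


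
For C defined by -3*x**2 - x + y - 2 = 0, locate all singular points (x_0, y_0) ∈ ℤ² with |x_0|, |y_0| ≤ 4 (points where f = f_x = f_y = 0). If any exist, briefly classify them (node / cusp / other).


No singular points in the scanned grid; C is smooth there.

Compute partial derivatives:
  f_x = -6*x - 1.
  f_y = 1.
f_y = 1 is a nonzero constant, so f_y never vanishes: no point (x, y) can satisfy f = f_x = f_y = 0. In particular no (x, y) ∈ {−4, ..., 4}² is singular; the curve is smooth.


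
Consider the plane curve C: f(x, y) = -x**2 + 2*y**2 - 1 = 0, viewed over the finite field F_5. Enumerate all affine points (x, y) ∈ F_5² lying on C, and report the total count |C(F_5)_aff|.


Affine F_5-points: {(1, 1), (1, 4), (2, 0), (3, 0), (4, 1), (4, 4)}; count = 6.

For each of the 25 pairs (x, y) ∈ F_5², evaluate f(x, y) mod 5. Record the zeros.
  x = 0: [0↦4, 1↦1, 2↦2, 3↦2, 4↦1]  zeros at y ∈ ∅
  x = 1: [0↦3, 1↦0, 2↦1, 3↦1, 4↦0]  zeros at y ∈ {1, 4}
  x = 2: [0↦0, 1↦2, 2↦3, 3↦3, 4↦2]  zeros at y ∈ {0}
  x = 3: [0↦0, 1↦2, 2↦3, 3↦3, 4↦2]  zeros at y ∈ {0}
  x = 4: [0↦3, 1↦0, 2↦1, 3↦1, 4↦0]  zeros at y ∈ {1, 4}
Collecting zeros: affine points = {(1, 1), (1, 4), (2, 0), (3, 0), (4, 1), (4, 4)}.
Total count |C(F_5)_aff| = 6.


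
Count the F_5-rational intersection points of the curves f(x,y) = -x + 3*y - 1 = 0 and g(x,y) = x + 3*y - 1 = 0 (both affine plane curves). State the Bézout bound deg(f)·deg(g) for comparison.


Common zeros: {(0, 2)}; count = 1; Bézout bound = 1.

deg(f) = 1, deg(g) = 1, so Bézout bound = 1.
Scan x ∈ F_5. For each x, list the y ∈ F_5 with f(x, y) ≡ 0 and those with g(x, y) ≡ 0 (mod 5); the common zeros in that column are the intersection.
  x = 0: f ≡ 0 at y ∈ {2}; g ≡ 0 at y ∈ {2}; common: {2}.
  x = 1: f ≡ 0 at y ∈ {4}; g ≡ 0 at y ∈ {0}; common: ∅.
  x = 2: f ≡ 0 at y ∈ {1}; g ≡ 0 at y ∈ {3}; common: ∅.
  x = 3: f ≡ 0 at y ∈ {3}; g ≡ 0 at y ∈ {1}; common: ∅.
  x = 4: f ≡ 0 at y ∈ {0}; g ≡ 0 at y ∈ {4}; common: ∅.
Collecting: common zeros = {(0, 2)}, so the count is 1.
Comparison with the Bézout bound: 1 ≤ 1 = deg(f)·deg(g), as expected for curves with no common component (the bound is attained).


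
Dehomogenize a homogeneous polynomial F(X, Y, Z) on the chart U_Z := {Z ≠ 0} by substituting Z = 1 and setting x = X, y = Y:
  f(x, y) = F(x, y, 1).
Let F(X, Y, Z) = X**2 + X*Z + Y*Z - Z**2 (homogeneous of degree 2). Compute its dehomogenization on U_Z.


f(x, y) = x**2 + x + y - 1

On U_Z we set Z = 1. Each monomial c·X^i·Y^j·Z^k in F becomes c·x^i·y^j·1^k = c·x^i·y^j.
Substituting Z = 1: F(X, Y, 1) = x**2 + x + y - 1.
Note: deg(f) ≤ deg(F) = 2; strict inequality happens when F is divisible by Z (lost terms).


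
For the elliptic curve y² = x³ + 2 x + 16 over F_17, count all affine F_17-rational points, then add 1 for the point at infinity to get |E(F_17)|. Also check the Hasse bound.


Affine points = {(0, 4), (0, 13), (1, 6), (1, 11), (3, 7), (3, 10), (5, 7), (5, 10), (7, 4), (7, 13), (8, 0), (9, 7), (9, 10), (10, 4), (10, 13), (11, 3), (11, 14), (12, 0), (14, 0), (15, 2), (15, 15), (16, 8), (16, 9)}; affine count = 23; |E(F_17)| = 24.

Discriminant check: Δ ∝ 4a³ + 27b² = 4·2³ + 27·16² = 4·8 + 27·256 ≡ 8 (mod 17). Nonzero ⇒ E is nonsingular.
For each x ∈ F_17, compute rhs = x³ + 2·x + 16 mod 17, then count y ∈ F_17 with y² ≡ rhs.
  x = 0: rhs = 16, matching y values: 4, 13 (2 points).
  x = 1: rhs = 2, matching y values: 6, 11 (2 points).
  x = 2: rhs = 11, matching y values: none (0 points).
  x = 3: rhs = 15, matching y values: 7, 10 (2 points).
  x = 4: rhs = 3, matching y values: none (0 points).
  x = 5: rhs = 15, matching y values: 7, 10 (2 points).
  x = 6: rhs = 6, matching y values: none (0 points).
  x = 7: rhs = 16, matching y values: 4, 13 (2 points).
  x = 8: rhs = 0, matching y values: 0 (1 points).
  x = 9: rhs = 15, matching y values: 7, 10 (2 points).
  x = 10: rhs = 16, matching y values: 4, 13 (2 points).
  x = 11: rhs = 9, matching y values: 3, 14 (2 points).
  x = 12: rhs = 0, matching y values: 0 (1 points).
  x = 13: rhs = 12, matching y values: none (0 points).
  x = 14: rhs = 0, matching y values: 0 (1 points).
  x = 15: rhs = 4, matching y values: 2, 15 (2 points).
  x = 16: rhs = 13, matching y values: 8, 9 (2 points).
Total affine count: 23.
Full point count |E(F_17)| = 23 + 1 = 24.
Hasse bound: |24 − (17+1)| = |6| = 6 ≤ 2√17 ≈ 8.2462 ✓.


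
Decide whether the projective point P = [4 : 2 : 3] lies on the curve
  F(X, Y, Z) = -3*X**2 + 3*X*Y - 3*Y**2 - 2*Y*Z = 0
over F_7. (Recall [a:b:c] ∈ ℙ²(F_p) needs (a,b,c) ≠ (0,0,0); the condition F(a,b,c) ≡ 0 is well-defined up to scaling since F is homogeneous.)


F(4,2,3) ≡ 1 (mod 7); P is NOT on the curve.

Evaluate F(4, 2, 3) term-by-term (mod 7).
  -3*X**2 ↦ -3·16·1·1 = -48
  3*X*Y ↦ 3·4·2·1 = 24
  -3*Y**2 ↦ -3·1·4·1 = -12
  -2*Y*Z ↦ -2·1·2·3 = -12
Sum: F(4, 2, 3) = (-48) + (24) + (-12) + (-12) = -48.
Reducing mod 7: -48 ≡ 1 (mod 7).
Since F(a, b, c) ≡ 1 ≠ 0 (mod 7), P does NOT lie on the curve.


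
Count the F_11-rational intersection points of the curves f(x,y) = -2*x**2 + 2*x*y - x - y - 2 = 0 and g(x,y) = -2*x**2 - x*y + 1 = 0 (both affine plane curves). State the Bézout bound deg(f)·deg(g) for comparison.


Common zeros: {(3, 9), (5, 10)}; count = 2; Bézout bound = 4.

deg(f) = 2, deg(g) = 2, so Bézout bound = 4.
Scan x ∈ F_11. For each x, list the y ∈ F_11 with f(x, y) ≡ 0 and those with g(x, y) ≡ 0 (mod 11); the common zeros in that column are the intersection.
  x = 0: f ≡ 0 at y ∈ {9}; g ≡ 0 at y ∈ ∅; common: ∅.
  x = 1: f ≡ 0 at y ∈ {5}; g ≡ 0 at y ∈ {10}; common: ∅.
  x = 2: f ≡ 0 at y ∈ {4}; g ≡ 0 at y ∈ {2}; common: ∅.
  x = 3: f ≡ 0 at y ∈ {9}; g ≡ 0 at y ∈ {9}; common: {9}.
  x = 4: f ≡ 0 at y ∈ {7}; g ≡ 0 at y ∈ {6}; common: ∅.
  x = 5: f ≡ 0 at y ∈ {10}; g ≡ 0 at y ∈ {10}; common: {10}.
  x = 6: f ≡ 0 at y ∈ ∅; g ≡ 0 at y ∈ {1}; common: ∅.
  x = 7: f ≡ 0 at y ∈ {4}; g ≡ 0 at y ∈ {5}; common: ∅.
  x = 8: f ≡ 0 at y ∈ {7}; g ≡ 0 at y ∈ {2}; common: ∅.
  x = 9: f ≡ 0 at y ∈ {5}; g ≡ 0 at y ∈ {9}; common: ∅.
  x = 10: f ≡ 0 at y ∈ {10}; g ≡ 0 at y ∈ {1}; common: ∅.
Collecting: common zeros = {(3, 9), (5, 10)}, so the count is 2.
Comparison with the Bézout bound: 2 ≤ 4 = deg(f)·deg(g), as expected for curves with no common component (the affine F_11-count falls short of the bound because intersections may lie at infinity, over extension fields, or carry multiplicity).


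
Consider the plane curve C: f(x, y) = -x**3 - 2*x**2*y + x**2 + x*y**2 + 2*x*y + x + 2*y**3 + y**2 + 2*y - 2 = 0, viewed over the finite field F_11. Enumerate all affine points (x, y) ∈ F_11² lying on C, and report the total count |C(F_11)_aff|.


Affine F_11-points: {(0, 2), (1, 3), (4, 8), (5, 10), (6, 0), (8, 5), (9, 2), (10, 2), (10, 7)}; count = 9.

For each of the 121 pairs (x, y) ∈ F_11², evaluate f(x, y) mod 11. Record the zeros.
  x = 0: [0↦9, 1↦3, 2↦0, 3↦1, 4↦7, 5↦8, 6↦5, 7↦10, 8↦2, 9↦4, 10↦6]  zeros at y ∈ {2}
  x = 1: [0↦10, 1↦5, 2↦5, 3↦0, 4↦2, 5↦1, 6↦9, 7↦5, 8↦1, 9↦9, 10↦8]  zeros at y ∈ {3}
  x = 2: [0↦7, 1↦10, 2↦9, 3↦5, 4↦10, 5↦3, 6↦7, 7↦1, 8↦8, 9↦7, 10↦10]  zeros at y ∈ ∅
  x = 3: [0↦5, 1↦1, 2↦6, 3↦10, 4↦3, 5↦8, 6↦4, 7↦3, 8↦6, 9↦3, 10↦6]  zeros at y ∈ ∅
  x = 4: [0↦9, 1↦5, 2↦1, 3↦9, 4↦8, 5↦10, 6↦5, 7↦5, 8↦0, 9↦2, 10↦1]  zeros at y ∈ {8}
  x = 5: [0↦2, 1↦5, 2↦10, 3↦7, 4↦8, 5↦3, 6↦4, 7↦1, 8↦6, 9↦9, 10↦0]  zeros at y ∈ {10}
  x = 6: [0↦0, 1↦6, 2↦5, 3↦9, 4↦8, 5↦3, 6↦6, 7↦7, 8↦7, 9↦7, 10↦8]  zeros at y ∈ {0}
  x = 7: [0↦8, 1↦2, 2↦2, 3↦9, 4↦2, 5↦4, 6↦5, 7↦6, 8↦8, 9↦1, 10↦8]  zeros at y ∈ ∅
  x = 8: [0↦9, 1↦9, 2↦6, 3↦1, 4↦6, 5↦0, 6↦6, 7↦3, 8↦3, 9↦7, 10↦5]  zeros at y ∈ {5}
  x = 9: [0↦8, 1↦10, 2↦0, 3↦1, 4↦3, 5↦7, 6↦3, 7↦3, 8↦8, 9↦8, 10↦4]  zeros at y ∈ {2}
  x = 10: [0↦10, 1↦10, 2↦0, 3↦3, 4↦9, 5↦8, 6↦1, 7↦0, 8↦6, 9↦9, 10↦10]  zeros at y ∈ {2, 7}
Collecting zeros: affine points = {(0, 2), (1, 3), (4, 8), (5, 10), (6, 0), (8, 5), (9, 2), (10, 2), (10, 7)}.
Total count |C(F_11)_aff| = 9.


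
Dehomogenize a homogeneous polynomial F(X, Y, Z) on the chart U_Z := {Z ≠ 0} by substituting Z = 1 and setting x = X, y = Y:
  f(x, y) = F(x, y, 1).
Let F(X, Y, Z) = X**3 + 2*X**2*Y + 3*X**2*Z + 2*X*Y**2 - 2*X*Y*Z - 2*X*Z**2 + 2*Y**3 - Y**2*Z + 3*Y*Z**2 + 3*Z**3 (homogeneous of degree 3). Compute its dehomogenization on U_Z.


f(x, y) = x**3 + 2*x**2*y + 3*x**2 + 2*x*y**2 - 2*x*y - 2*x + 2*y**3 - y**2 + 3*y + 3

On U_Z we set Z = 1. Each monomial c·X^i·Y^j·Z^k in F becomes c·x^i·y^j·1^k = c·x^i·y^j.
Substituting Z = 1: F(X, Y, 1) = x**3 + 2*x**2*y + 3*x**2 + 2*x*y**2 - 2*x*y - 2*x + 2*y**3 - y**2 + 3*y + 3.
Note: deg(f) ≤ deg(F) = 3; strict inequality happens when F is divisible by Z (lost terms).


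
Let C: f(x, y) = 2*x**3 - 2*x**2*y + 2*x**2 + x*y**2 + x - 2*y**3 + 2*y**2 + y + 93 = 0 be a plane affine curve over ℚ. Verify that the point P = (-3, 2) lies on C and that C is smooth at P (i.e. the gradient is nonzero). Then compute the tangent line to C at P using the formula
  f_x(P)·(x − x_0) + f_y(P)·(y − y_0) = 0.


Tangent line at P: 71*x - 45*y + 303 = 0.

Step 1: f(-3, 2) = 0, so P lies on C.
Step 2: partial derivatives
  f_x(x, y) = 6*x**2 - 4*x*y + 4*x + y**2 + 1, f_y(x, y) = -2*x**2 + 2*x*y - 6*y**2 + 4*y + 1.
  f_x(P) = 71, f_y(P) = -45 (gradient nonzero, so P is smooth).
Step 3: tangent line at P: 71·(x − -3) + -45·(y − 2) = 0.
Expanding: 71*x - 45*y + 303 = 0.


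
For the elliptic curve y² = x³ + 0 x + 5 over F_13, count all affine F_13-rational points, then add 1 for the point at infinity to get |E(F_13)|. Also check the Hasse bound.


Affine points = {(2, 0), (4, 2), (4, 11), (5, 0), (6, 0), (7, 6), (7, 7), (8, 6), (8, 7), (10, 2), (10, 11), (11, 6), (11, 7), (12, 2), (12, 11)}; affine count = 15; |E(F_13)| = 16.

Discriminant check: Δ ∝ 4a³ + 27b² = 4·0³ + 27·5² = 4·0 + 27·25 ≡ 12 (mod 13). Nonzero ⇒ E is nonsingular.
For each x ∈ F_13, compute rhs = x³ + 0·x + 5 mod 13, then count y ∈ F_13 with y² ≡ rhs.
  x = 0: rhs = 5, matching y values: none (0 points).
  x = 1: rhs = 6, matching y values: none (0 points).
  x = 2: rhs = 0, matching y values: 0 (1 points).
  x = 3: rhs = 6, matching y values: none (0 points).
  x = 4: rhs = 4, matching y values: 2, 11 (2 points).
  x = 5: rhs = 0, matching y values: 0 (1 points).
  x = 6: rhs = 0, matching y values: 0 (1 points).
  x = 7: rhs = 10, matching y values: 6, 7 (2 points).
  x = 8: rhs = 10, matching y values: 6, 7 (2 points).
  x = 9: rhs = 6, matching y values: none (0 points).
  x = 10: rhs = 4, matching y values: 2, 11 (2 points).
  x = 11: rhs = 10, matching y values: 6, 7 (2 points).
  x = 12: rhs = 4, matching y values: 2, 11 (2 points).
Total affine count: 15.
Full point count |E(F_13)| = 15 + 1 = 16.
Hasse bound: |16 − (13+1)| = |2| = 2 ≤ 2√13 ≈ 7.2111 ✓.


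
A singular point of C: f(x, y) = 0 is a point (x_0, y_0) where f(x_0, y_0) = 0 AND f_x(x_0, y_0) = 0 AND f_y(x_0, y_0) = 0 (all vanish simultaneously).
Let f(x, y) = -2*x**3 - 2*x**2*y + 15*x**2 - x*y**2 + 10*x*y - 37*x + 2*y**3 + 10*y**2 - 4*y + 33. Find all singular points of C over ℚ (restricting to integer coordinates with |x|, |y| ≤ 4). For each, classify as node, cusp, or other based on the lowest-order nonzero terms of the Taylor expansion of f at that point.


Singular points: {(3, -1)}; classification: node.

Compute partial derivatives:
  f_x = -6*x**2 - 4*x*y + 30*x - y**2 + 10*y - 37.
  f_y = -2*x**2 - 2*x*y + 10*x + 6*y**2 + 20*y - 4.
Scan x_0 ∈ {−4, ..., 4}. For each x_0, f_y(x_0, y) is a polynomial in y; find its integer roots y ∈ {−4, ..., 4}, then test f_x and f at those candidates.
  x = -4: f_y(-4, y) = 6*y**2 + 28*y - 76; no integer root y with |y| ≤ 4.
  x = -3: f_y(-3, y) = 6*y**2 + 26*y - 52; no integer root y with |y| ≤ 4.
  x = -2: f_y(-2, y) = 6*y**2 + 24*y - 32; no integer root y with |y| ≤ 4.
  x = -1: f_y(-1, y) = 6*y**2 + 22*y - 16; no integer root y with |y| ≤ 4.
  x = 0: f_y(0, y) = 6*y**2 + 20*y - 4; no integer root y with |y| ≤ 4.
  x = 1: f_y(1, y) = 6*y**2 + 18*y + 4; no integer root y with |y| ≤ 4.
  x = 2: f_y(2, y) = 6*y**2 + 16*y + 8; vanishes at y ∈ {-2}. (2, -2): f_x = -9 ≠ 0.
  x = 3: f_y(3, y) = 6*y**2 + 14*y + 8; vanishes at y ∈ {-1}. (3, -1): f_x = 0, f = 0 — SINGULAR.
  x = 4: f_y(4, y) = 6*y**2 + 12*y + 4; no integer root y with |y| ≤ 4.
Only singular point on the grid: (3, -1).
Classify: substitute x = 3 + u, y = -1 + v and expand: f = -2*u**3 - 2*u**2*v - u**2 - u*v**2 + 2*v**3 + v**2.
No constant or linear terms (consistent with a singular point). Quadratic part: -u**2 + v**2. Cubic part: -2*u**3 - 2*u**2*v - u*v**2 + 2*v**3.
The quadratic part v**2 - u**2 = (v − u)(v + u) splits into two distinct linear factors, so there are two distinct tangent lines y − -1 = ±(x − 3) — this is a node (ordinary double point).
Classification: node.


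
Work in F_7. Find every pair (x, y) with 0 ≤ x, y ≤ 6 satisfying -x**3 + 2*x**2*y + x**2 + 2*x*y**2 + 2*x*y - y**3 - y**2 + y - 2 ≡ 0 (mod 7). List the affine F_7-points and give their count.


Affine F_7-points: {(0, 3), (0, 5), (1, 5), (3, 2), (3, 5), (6, 0)}; count = 6.

For each of the 49 pairs (x, y) ∈ F_7², evaluate f(x, y) mod 7. Record the zeros.
  x = 0: [0↦5, 1↦4, 2↦2, 3↦0, 4↦6, 5↦0, 6↦4]  zeros at y ∈ {3, 5}
  x = 1: [0↦5, 1↦3, 2↦4, 3↦2, 4↦5, 5↦0, 6↦2]  zeros at y ∈ {5}
  x = 2: [0↦1, 1↦2, 2↦3, 3↦5, 4↦2, 5↦2, 6↦6]  zeros at y ∈ ∅
  x = 3: [0↦1, 1↦2, 2↦0, 3↦3, 4↦5, 5↦0, 6↦3]  zeros at y ∈ {2, 5}
  x = 4: [0↦6, 1↦4, 2↦3, 3↦4, 4↦1, 5↦2, 6↦1]  zeros at y ∈ ∅
  x = 5: [0↦3, 1↦2, 2↦6, 3↦2, 4↦5, 5↦2, 6↦1]  zeros at y ∈ ∅
  x = 6: [0↦0, 1↦4, 2↦3, 3↦5, 4↦4, 5↦1, 6↦4]  zeros at y ∈ {0}
Collecting zeros: affine points = {(0, 3), (0, 5), (1, 5), (3, 2), (3, 5), (6, 0)}.
Total count |C(F_7)_aff| = 6.


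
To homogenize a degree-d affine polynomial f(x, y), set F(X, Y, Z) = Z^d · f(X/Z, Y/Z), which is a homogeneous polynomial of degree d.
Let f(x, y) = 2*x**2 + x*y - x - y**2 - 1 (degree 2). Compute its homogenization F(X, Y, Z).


F(X, Y, Z) = 2*X**2 + X*Y - X*Z - Y**2 - Z**2

deg(f) = 2.
Substitute x = X/Z, y = Y/Z into f, then multiply by Z^2.
  monomial 2·x^2·y^0 ↦ 2·X^2·Y^0·Z^0.
  monomial 1·x^1·y^1 ↦ 1·X^1·Y^1·Z^0.
  monomial -1·x^1·y^0 ↦ -1·X^1·Y^0·Z^1.
  monomial -1·x^0·y^2 ↦ -1·X^0·Y^2·Z^0.
  monomial -1·x^0·y^0 ↦ -1·X^0·Y^0·Z^2.
Collecting: F(X, Y, Z) = 2*X**2 + X*Y - X*Z - Y**2 - Z**2.


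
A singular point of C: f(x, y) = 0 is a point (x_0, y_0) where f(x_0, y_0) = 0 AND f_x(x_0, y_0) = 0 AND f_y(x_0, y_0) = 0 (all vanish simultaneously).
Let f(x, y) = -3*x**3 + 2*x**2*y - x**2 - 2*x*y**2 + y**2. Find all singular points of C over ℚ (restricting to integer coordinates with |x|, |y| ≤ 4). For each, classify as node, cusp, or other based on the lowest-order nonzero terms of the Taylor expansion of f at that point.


Singular points: {(0, 0)}; classification: node.

Compute partial derivatives:
  f_x = -9*x**2 + 4*x*y - 2*x - 2*y**2.
  f_y = 2*x**2 - 4*x*y + 2*y.
Scan x_0 ∈ {−4, ..., 4}. For each x_0, f_y(x_0, y) is a polynomial in y; find its integer roots y ∈ {−4, ..., 4}, then test f_x and f at those candidates.
  x = -4: f_y(-4, y) = 18*y + 32; no integer root y with |y| ≤ 4.
  x = -3: f_y(-3, y) = 14*y + 18; no integer root y with |y| ≤ 4.
  x = -2: f_y(-2, y) = 10*y + 8; no integer root y with |y| ≤ 4.
  x = -1: f_y(-1, y) = 6*y + 2; no integer root y with |y| ≤ 4.
  x = 0: f_y(0, y) = 2*y; vanishes at y ∈ {0}. (0, 0): f_x = 0, f = 0 — SINGULAR.
  x = 1: f_y(1, y) = 2 - 2*y; vanishes at y ∈ {1}. (1, 1): f_x = -9 ≠ 0.
  x = 2: f_y(2, y) = 8 - 6*y; no integer root y with |y| ≤ 4.
  x = 3: f_y(3, y) = 18 - 10*y; no integer root y with |y| ≤ 4.
  x = 4: f_y(4, y) = 32 - 14*y; no integer root y with |y| ≤ 4.
Only singular point on the grid: (0, 0).
Classify: substitute x = 0 + u, y = 0 + v and expand: f = -3*u**3 + 2*u**2*v - u**2 - 2*u*v**2 + v**2.
No constant or linear terms (consistent with a singular point). Quadratic part: -u**2 + v**2. Cubic part: -3*u**3 + 2*u**2*v - 2*u*v**2.
The quadratic part v**2 - u**2 = (v − u)(v + u) splits into two distinct linear factors, so there are two distinct tangent lines y − 0 = ±(x − 0) — this is a node (ordinary double point).
Classification: node.


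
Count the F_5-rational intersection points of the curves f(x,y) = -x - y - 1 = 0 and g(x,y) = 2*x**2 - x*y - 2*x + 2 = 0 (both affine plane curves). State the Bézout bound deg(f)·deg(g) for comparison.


Common zeros: ∅; count = 0; Bézout bound = 2.

deg(f) = 1, deg(g) = 2, so Bézout bound = 2.
Scan x ∈ F_5. For each x, list the y ∈ F_5 with f(x, y) ≡ 0 and those with g(x, y) ≡ 0 (mod 5); the common zeros in that column are the intersection.
  x = 0: f ≡ 0 at y ∈ {4}; g ≡ 0 at y ∈ ∅; common: ∅.
  x = 1: f ≡ 0 at y ∈ {3}; g ≡ 0 at y ∈ {2}; common: ∅.
  x = 2: f ≡ 0 at y ∈ {2}; g ≡ 0 at y ∈ {3}; common: ∅.
  x = 3: f ≡ 0 at y ∈ {1}; g ≡ 0 at y ∈ {3}; common: ∅.
  x = 4: f ≡ 0 at y ∈ {0}; g ≡ 0 at y ∈ {4}; common: ∅.
Collecting: common zeros = ∅, so the count is 0.
Comparison with the Bézout bound: 0 ≤ 2 = deg(f)·deg(g), as expected for curves with no common component (the affine F_5-count falls short of the bound because intersections may lie at infinity, over extension fields, or carry multiplicity).
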